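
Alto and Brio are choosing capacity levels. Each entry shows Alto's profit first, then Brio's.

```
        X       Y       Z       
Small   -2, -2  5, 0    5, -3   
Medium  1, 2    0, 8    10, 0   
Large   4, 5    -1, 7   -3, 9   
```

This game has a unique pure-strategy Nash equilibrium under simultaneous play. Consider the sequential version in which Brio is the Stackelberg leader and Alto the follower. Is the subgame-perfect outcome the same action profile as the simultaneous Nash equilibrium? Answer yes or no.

no

Alto best-responds to each possible Brio move:
- X → Alto plays Large (best of -2, 1, 4); Brio gets 5.
- Y → Alto plays Small (best of 5, 0, -1); Brio gets 0.
- Z → Alto plays Medium (best of 5, 10, -3); Brio gets 0.
Brio's induced payoffs are 5, 0, 0, so Brio commits to X. Subgame-perfect outcome: (Large, X) with payoffs (4, 5).
For the simultaneous game, intersect best replies.
Alto's best replies: X→Large; Y→Small; Z→Medium.
Brio's best replies: Small→Y; Medium→Y; Large→Z.
Only (Small, Y) has each player best-responding; Nash payoffs (5, 0).
Sequential outcome (Large, X) differs from the Nash profile (Small, Y).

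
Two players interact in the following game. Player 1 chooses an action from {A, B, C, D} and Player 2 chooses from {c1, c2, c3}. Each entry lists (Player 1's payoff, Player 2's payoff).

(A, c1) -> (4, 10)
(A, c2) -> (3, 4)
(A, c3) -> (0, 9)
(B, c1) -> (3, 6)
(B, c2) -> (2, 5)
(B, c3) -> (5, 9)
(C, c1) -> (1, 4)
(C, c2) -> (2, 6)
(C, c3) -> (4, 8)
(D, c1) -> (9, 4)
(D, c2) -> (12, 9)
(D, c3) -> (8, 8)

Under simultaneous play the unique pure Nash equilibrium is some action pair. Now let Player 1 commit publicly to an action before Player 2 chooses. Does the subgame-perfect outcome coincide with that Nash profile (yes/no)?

yes

Work backward from Player 2's decision.
- A: Player 2 compares 10, 4, 9 and picks c1; Player 1 would get 4.
- B: Player 2 compares 6, 5, 9 and picks c3; Player 1 would get 5.
- C: Player 2 compares 4, 6, 8 and picks c3; Player 1 would get 4.
- D: Player 2 compares 4, 9, 8 and picks c2; Player 1 would get 12.
Maximizing over 4, 5, 4, 12, Player 1 chooses D. Subgame-perfect outcome: (D, c2) with payoffs (12, 9).
Under simultaneous play:
Player 1's best replies: c1→D; c2→D; c3→D.
Player 2's best replies: A→c1; B→c3; C→c3; D→c2.
The unique mutual best reply is (D, c2), giving (12, 9).
Sequential outcome (D, c2) coincides with the Nash profile (D, c2).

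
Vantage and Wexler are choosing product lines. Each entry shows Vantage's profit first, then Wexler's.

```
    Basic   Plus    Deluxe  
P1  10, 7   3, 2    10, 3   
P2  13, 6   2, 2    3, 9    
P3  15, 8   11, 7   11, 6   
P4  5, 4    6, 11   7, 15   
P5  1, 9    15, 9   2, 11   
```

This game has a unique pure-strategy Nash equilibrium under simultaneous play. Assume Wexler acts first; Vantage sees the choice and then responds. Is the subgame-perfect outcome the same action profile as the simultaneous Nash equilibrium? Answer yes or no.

no

Work backward from Vantage's decision.
- Basic: BR = P3, leader payoff 8.
- Plus: BR = P5, leader payoff 9.
- Deluxe: BR = P3, leader payoff 6.
Maximizing over 8, 9, 6, Wexler chooses Plus. Subgame-perfect outcome: (P5, Plus) with payoffs (15, 9).
Now find the simultaneous Nash equilibrium.
Vantage's best replies: Basic→P3; Plus→P5; Deluxe→P3.
Wexler's best replies: P1→Basic; P2→Deluxe; P3→Basic; P4→Deluxe; P5→Deluxe.
Only (P3, Basic) has each player best-responding; Nash payoffs (15, 8).
Sequential outcome (P5, Plus) differs from the Nash profile (P3, Basic).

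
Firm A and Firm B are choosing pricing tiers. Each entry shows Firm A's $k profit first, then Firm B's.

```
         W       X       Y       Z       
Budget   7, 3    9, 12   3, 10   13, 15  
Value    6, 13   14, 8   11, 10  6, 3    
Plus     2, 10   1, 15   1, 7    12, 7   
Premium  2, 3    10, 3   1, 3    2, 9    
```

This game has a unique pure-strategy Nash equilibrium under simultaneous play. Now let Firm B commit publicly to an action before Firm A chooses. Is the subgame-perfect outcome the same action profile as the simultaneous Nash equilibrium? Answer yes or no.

Backward induction with Firm B moving first.
- W: BR = Budget, leader payoff 3.
- X: BR = Value, leader payoff 8.
- Y: BR = Value, leader payoff 10.
- Z: BR = Budget, leader payoff 15.
Firm B's induced payoffs are 3, 8, 10, 15, so Firm B commits to Z. Subgame-perfect outcome: (Budget, Z) with payoffs (13, 15).
Under simultaneous play:
Firm A's best replies: W→Budget; X→Value; Y→Value; Z→Budget.
Firm B's best replies: Budget→Z; Value→W; Plus→X; Premium→Z.
Only (Budget, Z) has each player best-responding; Nash payoffs (13, 15).
Sequential outcome (Budget, Z) coincides with the Nash profile (Budget, Z).

yes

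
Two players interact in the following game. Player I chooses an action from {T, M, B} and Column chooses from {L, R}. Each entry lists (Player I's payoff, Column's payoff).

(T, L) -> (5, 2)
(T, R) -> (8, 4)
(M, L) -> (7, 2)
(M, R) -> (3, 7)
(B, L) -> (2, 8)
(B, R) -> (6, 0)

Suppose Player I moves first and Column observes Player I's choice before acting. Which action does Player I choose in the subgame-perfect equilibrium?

T

Solve by backward induction (Player I leads).
- T: BR = R, leader payoff 8.
- M: BR = R, leader payoff 3.
- B: BR = L, leader payoff 2.
Among 8, 3, 2, the best is 8 at T. Subgame-perfect outcome: (T, R) with payoffs (8, 4).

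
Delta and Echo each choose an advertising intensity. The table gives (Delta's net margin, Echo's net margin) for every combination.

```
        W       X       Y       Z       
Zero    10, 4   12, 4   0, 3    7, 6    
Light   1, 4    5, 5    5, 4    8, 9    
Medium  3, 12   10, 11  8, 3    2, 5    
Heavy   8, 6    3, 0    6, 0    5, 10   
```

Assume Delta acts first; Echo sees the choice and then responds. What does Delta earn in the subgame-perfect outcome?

Solve by backward induction (Delta leads).
- Zero: Echo compares 4, 4, 3, 6 and picks Z; Delta would get 7.
- Light: Echo compares 4, 5, 4, 9 and picks Z; Delta would get 8.
- Medium: Echo compares 12, 11, 3, 5 and picks W; Delta would get 3.
- Heavy: Echo compares 6, 0, 0, 10 and picks Z; Delta would get 5.
Among 7, 8, 3, 5, the best is 8 at Light. Subgame-perfect outcome: (Light, Z) with payoffs (8, 9).

8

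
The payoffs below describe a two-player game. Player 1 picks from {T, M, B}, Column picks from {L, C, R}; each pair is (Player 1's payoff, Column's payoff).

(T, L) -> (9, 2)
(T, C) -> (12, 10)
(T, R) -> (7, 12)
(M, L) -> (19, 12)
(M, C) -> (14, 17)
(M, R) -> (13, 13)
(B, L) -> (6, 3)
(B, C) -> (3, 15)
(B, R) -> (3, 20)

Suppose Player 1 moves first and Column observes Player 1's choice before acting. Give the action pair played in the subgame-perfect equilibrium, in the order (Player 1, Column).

Solve by backward induction (Player 1 leads).
- T: BR = R, leader payoff 7.
- M: BR = C, leader payoff 14.
- B: BR = R, leader payoff 3.
Maximizing over 7, 14, 3, Player 1 chooses M. Subgame-perfect outcome: (M, C) with payoffs (14, 17).

(M, C)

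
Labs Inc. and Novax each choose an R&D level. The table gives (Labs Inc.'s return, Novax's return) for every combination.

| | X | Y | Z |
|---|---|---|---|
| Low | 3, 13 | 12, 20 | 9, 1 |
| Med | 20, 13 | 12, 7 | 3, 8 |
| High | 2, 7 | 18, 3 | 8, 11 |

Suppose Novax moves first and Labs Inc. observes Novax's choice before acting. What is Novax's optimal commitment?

X

Labs Inc. best-responds to each possible Novax move:
- X: Labs Inc. compares 3, 20, 2 and picks Med; Novax would get 13.
- Y: Labs Inc. compares 12, 12, 18 and picks High; Novax would get 3.
- Z: Labs Inc. compares 9, 3, 8 and picks Low; Novax would get 1.
Maximizing over 13, 3, 1, Novax chooses X. Subgame-perfect outcome: (Med, X) with payoffs (20, 13).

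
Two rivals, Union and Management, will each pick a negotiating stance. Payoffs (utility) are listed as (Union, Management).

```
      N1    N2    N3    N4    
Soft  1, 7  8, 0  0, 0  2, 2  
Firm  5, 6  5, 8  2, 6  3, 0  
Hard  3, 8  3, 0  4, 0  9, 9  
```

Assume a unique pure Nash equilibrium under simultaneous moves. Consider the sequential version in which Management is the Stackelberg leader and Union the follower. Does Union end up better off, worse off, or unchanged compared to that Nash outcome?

unchanged

Work backward from Union's decision.
- N1 → Union plays Firm (best of 1, 5, 3); Management gets 6.
- N2 → Union plays Soft (best of 8, 5, 3); Management gets 0.
- N3 → Union plays Hard (best of 0, 2, 4); Management gets 0.
- N4 → Union plays Hard (best of 2, 3, 9); Management gets 9.
Among 6, 0, 0, 9, the best is 9 at N4. Subgame-perfect outcome: (Hard, N4) with payoffs (9, 9).
Now find the simultaneous Nash equilibrium.
Union's best replies: N1→Firm; N2→Soft; N3→Hard; N4→Hard.
Management's best replies: Soft→N1; Firm→N2; Hard→N4.
The unique mutual best reply is (Hard, N4), giving (9, 9).
Union earns 9 sequentially versus 9 at the Nash outcome: unchanged.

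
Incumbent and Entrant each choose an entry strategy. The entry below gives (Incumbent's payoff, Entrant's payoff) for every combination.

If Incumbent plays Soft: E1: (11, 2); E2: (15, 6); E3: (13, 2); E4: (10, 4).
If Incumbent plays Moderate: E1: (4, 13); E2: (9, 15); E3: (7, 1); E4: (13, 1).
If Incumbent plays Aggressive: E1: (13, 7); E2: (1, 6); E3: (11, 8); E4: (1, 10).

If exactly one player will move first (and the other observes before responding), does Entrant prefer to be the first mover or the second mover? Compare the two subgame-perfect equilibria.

first

If Incumbent leads: Entrant's best replies are Soft→E2, Moderate→E2, Aggressive→E4; Incumbent's induced payoffs 15, 9, 1; outcome (Soft, E2), payoffs (15, 6).
If Entrant leads: Incumbent's best replies are E1→Aggressive, E2→Soft, E3→Soft, E4→Moderate; Entrant's induced payoffs 7, 6, 2, 1; outcome (Aggressive, E1), payoffs (13, 7).
Entrant gets 7 moving first and 6 moving second, so Entrant prefers to move first.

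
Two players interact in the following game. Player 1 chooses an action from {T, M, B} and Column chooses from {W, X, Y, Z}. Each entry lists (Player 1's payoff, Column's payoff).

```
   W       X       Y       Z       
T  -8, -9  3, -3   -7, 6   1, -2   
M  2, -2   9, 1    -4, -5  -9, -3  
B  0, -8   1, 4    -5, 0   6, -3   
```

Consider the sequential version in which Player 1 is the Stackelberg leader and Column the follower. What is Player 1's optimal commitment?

M

Work backward from Column's decision.
- T → Column plays Y (best of -9, -3, 6, -2); Player 1 gets -7.
- M → Column plays X (best of -2, 1, -5, -3); Player 1 gets 9.
- B → Column plays X (best of -8, 4, 0, -3); Player 1 gets 1.
Among -7, 9, 1, the best is 9 at M. Subgame-perfect outcome: (M, X) with payoffs (9, 1).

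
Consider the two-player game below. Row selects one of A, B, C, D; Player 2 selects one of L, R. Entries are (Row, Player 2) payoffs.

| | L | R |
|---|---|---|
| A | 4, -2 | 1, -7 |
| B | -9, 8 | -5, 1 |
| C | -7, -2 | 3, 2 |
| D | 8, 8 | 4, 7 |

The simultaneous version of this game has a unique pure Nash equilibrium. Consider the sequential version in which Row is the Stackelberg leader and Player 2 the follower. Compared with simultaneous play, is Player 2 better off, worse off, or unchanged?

unchanged

Player 2 best-responds to each possible Row move:
- A → Player 2 plays L (best of -2, -7); Row gets 4.
- B → Player 2 plays L (best of 8, 1); Row gets -9.
- C → Player 2 plays R (best of -2, 2); Row gets 3.
- D → Player 2 plays L (best of 8, 7); Row gets 8.
Among 4, -9, 3, 8, the best is 8 at D. Subgame-perfect outcome: (D, L) with payoffs (8, 8).
Now find the simultaneous Nash equilibrium.
Row's best replies: L→D; R→D.
Player 2's best replies: A→L; B→L; C→R; D→L.
The unique mutual best reply is (D, L), giving (8, 8).
Player 2 earns 8 sequentially versus 8 at the Nash outcome: unchanged.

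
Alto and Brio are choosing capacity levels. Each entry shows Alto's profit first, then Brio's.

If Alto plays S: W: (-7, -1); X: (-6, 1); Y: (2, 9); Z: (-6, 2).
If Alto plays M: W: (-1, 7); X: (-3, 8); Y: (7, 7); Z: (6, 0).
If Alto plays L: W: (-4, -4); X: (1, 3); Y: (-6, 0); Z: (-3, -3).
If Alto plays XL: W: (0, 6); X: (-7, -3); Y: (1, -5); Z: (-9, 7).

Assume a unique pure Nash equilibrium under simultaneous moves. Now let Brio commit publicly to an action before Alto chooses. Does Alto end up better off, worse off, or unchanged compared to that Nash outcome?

better off

Solve by backward induction (Brio leads).
- W: BR = XL, leader payoff 6.
- X: BR = L, leader payoff 3.
- Y: BR = M, leader payoff 7.
- Z: BR = M, leader payoff 0.
Maximizing over 6, 3, 7, 0, Brio chooses Y. Subgame-perfect outcome: (M, Y) with payoffs (7, 7).
Now find the simultaneous Nash equilibrium.
Alto's best replies: W→XL; X→L; Y→M; Z→M.
Brio's best replies: S→Y; M→X; L→X; XL→Z.
The unique mutual best reply is (L, X), giving (1, 3).
Alto earns 7 sequentially versus 1 at the Nash outcome: better off.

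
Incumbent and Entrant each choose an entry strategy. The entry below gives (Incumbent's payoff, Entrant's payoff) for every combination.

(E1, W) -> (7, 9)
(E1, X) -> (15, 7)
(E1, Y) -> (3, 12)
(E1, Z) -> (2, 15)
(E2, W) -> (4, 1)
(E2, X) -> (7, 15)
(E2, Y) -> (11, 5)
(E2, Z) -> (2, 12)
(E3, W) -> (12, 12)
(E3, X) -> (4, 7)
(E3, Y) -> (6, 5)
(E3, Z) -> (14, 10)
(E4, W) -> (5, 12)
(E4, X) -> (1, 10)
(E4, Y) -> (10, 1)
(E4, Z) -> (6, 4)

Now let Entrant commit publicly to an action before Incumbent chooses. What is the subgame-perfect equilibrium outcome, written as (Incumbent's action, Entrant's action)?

(E3, W)

Solve by backward induction (Entrant leads).
- W: BR = E3, leader payoff 12.
- X: BR = E1, leader payoff 7.
- Y: BR = E2, leader payoff 5.
- Z: BR = E3, leader payoff 10.
Among 12, 7, 5, 10, the best is 12 at W. Subgame-perfect outcome: (E3, W) with payoffs (12, 12).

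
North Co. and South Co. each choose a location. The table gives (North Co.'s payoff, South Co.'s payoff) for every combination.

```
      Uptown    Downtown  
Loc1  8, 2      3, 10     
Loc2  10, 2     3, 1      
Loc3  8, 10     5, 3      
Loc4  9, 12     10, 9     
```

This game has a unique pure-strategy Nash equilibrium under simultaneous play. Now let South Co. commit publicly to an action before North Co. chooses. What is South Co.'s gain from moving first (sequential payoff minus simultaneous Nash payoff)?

7

Solve by backward induction (South Co. leads).
- Uptown → North Co. plays Loc2 (best of 8, 10, 8, 9); South Co. gets 2.
- Downtown → North Co. plays Loc4 (best of 3, 3, 5, 10); South Co. gets 9.
South Co.'s induced payoffs are 2, 9, so South Co. commits to Downtown. Subgame-perfect outcome: (Loc4, Downtown) with payoffs (10, 9).
For the simultaneous game, intersect best replies.
North Co.'s best replies: Uptown→Loc2; Downtown→Loc4.
South Co.'s best replies: Loc1→Downtown; Loc2→Uptown; Loc3→Uptown; Loc4→Uptown.
The unique mutual best reply is (Loc2, Uptown), giving (10, 2).
South Co.'s commitment gain: 9 − 2 = 7.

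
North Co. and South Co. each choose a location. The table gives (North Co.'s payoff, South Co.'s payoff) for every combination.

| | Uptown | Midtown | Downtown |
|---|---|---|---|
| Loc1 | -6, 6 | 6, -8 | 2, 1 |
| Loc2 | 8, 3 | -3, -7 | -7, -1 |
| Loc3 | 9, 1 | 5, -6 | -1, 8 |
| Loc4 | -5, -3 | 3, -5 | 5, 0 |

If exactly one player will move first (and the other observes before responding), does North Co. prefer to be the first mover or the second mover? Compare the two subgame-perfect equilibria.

second

If North Co. leads: South Co.'s best replies are Loc1→Uptown, Loc2→Uptown, Loc3→Downtown, Loc4→Downtown; North Co.'s induced payoffs -6, 8, -1, 5; outcome (Loc2, Uptown), payoffs (8, 3).
If South Co. leads: North Co.'s best replies are Uptown→Loc3, Midtown→Loc1, Downtown→Loc4; South Co.'s induced payoffs 1, -8, 0; outcome (Loc3, Uptown), payoffs (9, 1).
North Co. gets 8 moving first and 9 moving second, so North Co. prefers to move second.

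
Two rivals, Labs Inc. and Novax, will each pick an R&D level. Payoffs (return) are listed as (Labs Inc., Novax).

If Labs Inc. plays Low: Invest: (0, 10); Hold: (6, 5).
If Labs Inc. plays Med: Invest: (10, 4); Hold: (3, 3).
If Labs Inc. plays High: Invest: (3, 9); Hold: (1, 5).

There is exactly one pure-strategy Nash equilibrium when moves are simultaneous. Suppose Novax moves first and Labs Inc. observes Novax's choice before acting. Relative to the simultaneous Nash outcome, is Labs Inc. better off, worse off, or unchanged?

worse off

Work backward from Labs Inc.'s decision.
- Invest: BR = Med, leader payoff 4.
- Hold: BR = Low, leader payoff 5.
Maximizing over 4, 5, Novax chooses Hold. Subgame-perfect outcome: (Low, Hold) with payoffs (6, 5).
Now find the simultaneous Nash equilibrium.
Labs Inc.'s best replies: Invest→Med; Hold→Low.
Novax's best replies: Low→Invest; Med→Invest; High→Invest.
The unique mutual best reply is (Med, Invest), giving (10, 4).
Labs Inc. earns 6 sequentially versus 10 at the Nash outcome: worse off.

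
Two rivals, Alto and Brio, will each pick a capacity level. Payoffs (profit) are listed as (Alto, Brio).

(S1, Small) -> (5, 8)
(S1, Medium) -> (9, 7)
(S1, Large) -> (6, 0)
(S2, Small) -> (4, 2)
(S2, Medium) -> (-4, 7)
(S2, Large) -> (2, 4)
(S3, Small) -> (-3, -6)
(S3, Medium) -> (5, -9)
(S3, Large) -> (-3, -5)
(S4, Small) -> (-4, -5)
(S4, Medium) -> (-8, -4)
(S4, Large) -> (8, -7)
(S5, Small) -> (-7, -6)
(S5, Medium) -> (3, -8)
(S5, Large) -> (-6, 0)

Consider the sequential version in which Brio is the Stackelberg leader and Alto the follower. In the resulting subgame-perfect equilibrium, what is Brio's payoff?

Alto best-responds to each possible Brio move:
- Small: Alto compares 5, 4, -3, -4, -7 and picks S1; Brio would get 8.
- Medium: Alto compares 9, -4, 5, -8, 3 and picks S1; Brio would get 7.
- Large: Alto compares 6, 2, -3, 8, -6 and picks S4; Brio would get -7.
Maximizing over 8, 7, -7, Brio chooses Small. Subgame-perfect outcome: (S1, Small) with payoffs (5, 8).

8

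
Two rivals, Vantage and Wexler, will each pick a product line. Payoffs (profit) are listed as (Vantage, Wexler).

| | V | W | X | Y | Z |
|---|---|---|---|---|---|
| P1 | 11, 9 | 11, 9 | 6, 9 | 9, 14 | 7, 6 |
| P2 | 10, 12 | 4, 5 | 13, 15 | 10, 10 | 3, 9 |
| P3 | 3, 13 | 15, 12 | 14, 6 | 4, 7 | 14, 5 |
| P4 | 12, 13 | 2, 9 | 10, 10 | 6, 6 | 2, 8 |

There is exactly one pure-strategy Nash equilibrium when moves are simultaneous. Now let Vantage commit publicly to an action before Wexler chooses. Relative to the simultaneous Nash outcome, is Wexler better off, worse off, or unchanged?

better off

Solve by backward induction (Vantage leads).
- P1: BR = Y, leader payoff 9.
- P2: BR = X, leader payoff 13.
- P3: BR = V, leader payoff 3.
- P4: BR = V, leader payoff 12.
Among 9, 13, 3, 12, the best is 13 at P2. Subgame-perfect outcome: (P2, X) with payoffs (13, 15).
Under simultaneous play:
Vantage's best replies: V→P4; W→P3; X→P3; Y→P2; Z→P3.
Wexler's best replies: P1→Y; P2→X; P3→V; P4→V.
The unique mutual best reply is (P4, V), giving (12, 13).
Wexler earns 15 sequentially versus 13 at the Nash outcome: better off.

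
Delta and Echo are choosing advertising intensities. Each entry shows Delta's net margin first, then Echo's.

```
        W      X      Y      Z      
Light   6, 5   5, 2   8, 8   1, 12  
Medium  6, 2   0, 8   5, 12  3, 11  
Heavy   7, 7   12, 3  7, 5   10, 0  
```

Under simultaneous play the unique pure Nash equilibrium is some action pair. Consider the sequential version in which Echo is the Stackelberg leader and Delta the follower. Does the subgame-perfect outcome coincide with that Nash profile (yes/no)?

no

Solve by backward induction (Echo leads).
- W: Delta compares 6, 6, 7 and picks Heavy; Echo would get 7.
- X: Delta compares 5, 0, 12 and picks Heavy; Echo would get 3.
- Y: Delta compares 8, 5, 7 and picks Light; Echo would get 8.
- Z: Delta compares 1, 3, 10 and picks Heavy; Echo would get 0.
Maximizing over 7, 3, 8, 0, Echo chooses Y. Subgame-perfect outcome: (Light, Y) with payoffs (8, 8).
For the simultaneous game, intersect best replies.
Delta's best replies: W→Heavy; X→Heavy; Y→Light; Z→Heavy.
Echo's best replies: Light→Z; Medium→Y; Heavy→W.
The unique mutual best reply is (Heavy, W), giving (7, 7).
Sequential outcome (Light, Y) differs from the Nash profile (Heavy, W).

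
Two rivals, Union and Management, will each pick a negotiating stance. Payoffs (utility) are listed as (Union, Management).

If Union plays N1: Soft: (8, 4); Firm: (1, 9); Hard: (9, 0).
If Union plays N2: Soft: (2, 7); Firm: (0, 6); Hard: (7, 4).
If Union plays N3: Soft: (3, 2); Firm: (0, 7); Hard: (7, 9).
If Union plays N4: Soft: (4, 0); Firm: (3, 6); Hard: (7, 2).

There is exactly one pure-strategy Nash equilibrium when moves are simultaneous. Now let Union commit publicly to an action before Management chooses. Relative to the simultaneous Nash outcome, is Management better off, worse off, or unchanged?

better off

Solve by backward induction (Union leads).
- N1: BR = Firm, leader payoff 1.
- N2: BR = Soft, leader payoff 2.
- N3: BR = Hard, leader payoff 7.
- N4: BR = Firm, leader payoff 3.
Among 1, 2, 7, 3, the best is 7 at N3. Subgame-perfect outcome: (N3, Hard) with payoffs (7, 9).
Now find the simultaneous Nash equilibrium.
Union's best replies: Soft→N1; Firm→N4; Hard→N1.
Management's best replies: N1→Firm; N2→Soft; N3→Hard; N4→Firm.
The unique mutual best reply is (N4, Firm), giving (3, 6).
Management earns 9 sequentially versus 6 at the Nash outcome: better off.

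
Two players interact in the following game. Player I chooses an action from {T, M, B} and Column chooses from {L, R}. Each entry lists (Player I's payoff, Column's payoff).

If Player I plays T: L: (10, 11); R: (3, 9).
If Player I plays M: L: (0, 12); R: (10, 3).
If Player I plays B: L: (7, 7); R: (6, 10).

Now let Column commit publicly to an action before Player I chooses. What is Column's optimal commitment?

L

Solve by backward induction (Column leads).
- L: Player I compares 10, 0, 7 and picks T; Column would get 11.
- R: Player I compares 3, 10, 6 and picks M; Column would get 3.
Column's induced payoffs are 11, 3, so Column commits to L. Subgame-perfect outcome: (T, L) with payoffs (10, 11).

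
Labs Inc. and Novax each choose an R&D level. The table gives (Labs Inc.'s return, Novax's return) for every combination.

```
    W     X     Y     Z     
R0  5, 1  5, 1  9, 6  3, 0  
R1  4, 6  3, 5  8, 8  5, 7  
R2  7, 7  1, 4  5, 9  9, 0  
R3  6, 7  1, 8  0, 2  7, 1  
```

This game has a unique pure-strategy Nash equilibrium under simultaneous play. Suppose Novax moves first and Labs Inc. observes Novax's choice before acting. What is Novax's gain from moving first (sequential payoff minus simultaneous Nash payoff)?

1

Solve by backward induction (Novax leads).
- W → Labs Inc. plays R2 (best of 5, 4, 7, 6); Novax gets 7.
- X → Labs Inc. plays R0 (best of 5, 3, 1, 1); Novax gets 1.
- Y → Labs Inc. plays R0 (best of 9, 8, 5, 0); Novax gets 6.
- Z → Labs Inc. plays R2 (best of 3, 5, 9, 7); Novax gets 0.
Novax's induced payoffs are 7, 1, 6, 0, so Novax commits to W. Subgame-perfect outcome: (R2, W) with payoffs (7, 7).
Under simultaneous play:
Labs Inc.'s best replies: W→R2; X→R0; Y→R0; Z→R2.
Novax's best replies: R0→Y; R1→Y; R2→Y; R3→X.
The unique mutual best reply is (R0, Y), giving (9, 6).
Novax's commitment gain: 7 − 6 = 1.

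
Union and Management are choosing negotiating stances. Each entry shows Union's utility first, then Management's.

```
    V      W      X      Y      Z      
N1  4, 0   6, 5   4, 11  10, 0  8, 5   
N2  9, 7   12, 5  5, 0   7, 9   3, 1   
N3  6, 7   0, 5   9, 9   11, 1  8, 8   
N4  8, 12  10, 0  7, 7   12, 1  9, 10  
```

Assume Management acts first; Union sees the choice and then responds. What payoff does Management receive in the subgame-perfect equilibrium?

Union best-responds to each possible Management move:
- V: BR = N2, leader payoff 7.
- W: BR = N2, leader payoff 5.
- X: BR = N3, leader payoff 9.
- Y: BR = N4, leader payoff 1.
- Z: BR = N4, leader payoff 10.
Maximizing over 7, 5, 9, 1, 10, Management chooses Z. Subgame-perfect outcome: (N4, Z) with payoffs (9, 10).

10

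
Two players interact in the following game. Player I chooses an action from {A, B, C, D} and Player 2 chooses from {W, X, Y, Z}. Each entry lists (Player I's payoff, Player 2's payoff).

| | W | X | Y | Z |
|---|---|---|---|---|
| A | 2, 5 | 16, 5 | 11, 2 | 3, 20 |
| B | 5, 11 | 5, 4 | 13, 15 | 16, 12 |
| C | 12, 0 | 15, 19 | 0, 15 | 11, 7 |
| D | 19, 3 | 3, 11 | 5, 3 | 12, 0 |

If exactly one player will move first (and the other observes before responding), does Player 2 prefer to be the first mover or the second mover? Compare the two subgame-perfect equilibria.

second

If Player I leads: Player 2's best replies are A→Z, B→Y, C→X, D→X; Player I's induced payoffs 3, 13, 15, 3; outcome (C, X), payoffs (15, 19).
If Player 2 leads: Player I's best replies are W→D, X→A, Y→B, Z→B; Player 2's induced payoffs 3, 5, 15, 12; outcome (B, Y), payoffs (13, 15).
Player 2 gets 15 moving first and 19 moving second, so Player 2 prefers to move second.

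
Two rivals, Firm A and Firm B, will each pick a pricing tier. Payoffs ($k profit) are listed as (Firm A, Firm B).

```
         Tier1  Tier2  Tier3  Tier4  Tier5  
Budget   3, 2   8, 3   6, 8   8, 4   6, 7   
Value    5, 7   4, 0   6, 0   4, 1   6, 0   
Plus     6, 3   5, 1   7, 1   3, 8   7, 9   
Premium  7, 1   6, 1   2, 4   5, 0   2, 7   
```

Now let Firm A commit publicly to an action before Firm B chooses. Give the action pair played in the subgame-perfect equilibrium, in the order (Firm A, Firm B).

Solve by backward induction (Firm A leads).
- Budget → Firm B plays Tier3 (best of 2, 3, 8, 4, 7); Firm A gets 6.
- Value → Firm B plays Tier1 (best of 7, 0, 0, 1, 0); Firm A gets 5.
- Plus → Firm B plays Tier5 (best of 3, 1, 1, 8, 9); Firm A gets 7.
- Premium → Firm B plays Tier5 (best of 1, 1, 4, 0, 7); Firm A gets 2.
Among 6, 5, 7, 2, the best is 7 at Plus. Subgame-perfect outcome: (Plus, Tier5) with payoffs (7, 9).

(Plus, Tier5)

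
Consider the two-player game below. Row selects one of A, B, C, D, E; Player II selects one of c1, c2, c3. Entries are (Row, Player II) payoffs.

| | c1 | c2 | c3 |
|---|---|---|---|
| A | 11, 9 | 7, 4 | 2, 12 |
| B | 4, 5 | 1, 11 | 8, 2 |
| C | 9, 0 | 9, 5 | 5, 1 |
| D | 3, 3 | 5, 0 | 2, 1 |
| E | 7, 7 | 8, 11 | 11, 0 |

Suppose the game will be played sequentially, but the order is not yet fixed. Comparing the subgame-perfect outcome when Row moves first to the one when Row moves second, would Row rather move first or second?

second

If Row leads: Player II's best replies are A→c3, B→c2, C→c2, D→c1, E→c2; Row's induced payoffs 2, 1, 9, 3, 8; outcome (C, c2), payoffs (9, 5).
If Player II leads: Row's best replies are c1→A, c2→C, c3→E; Player II's induced payoffs 9, 5, 0; outcome (A, c1), payoffs (11, 9).
Row gets 9 moving first and 11 moving second, so Row prefers to move second.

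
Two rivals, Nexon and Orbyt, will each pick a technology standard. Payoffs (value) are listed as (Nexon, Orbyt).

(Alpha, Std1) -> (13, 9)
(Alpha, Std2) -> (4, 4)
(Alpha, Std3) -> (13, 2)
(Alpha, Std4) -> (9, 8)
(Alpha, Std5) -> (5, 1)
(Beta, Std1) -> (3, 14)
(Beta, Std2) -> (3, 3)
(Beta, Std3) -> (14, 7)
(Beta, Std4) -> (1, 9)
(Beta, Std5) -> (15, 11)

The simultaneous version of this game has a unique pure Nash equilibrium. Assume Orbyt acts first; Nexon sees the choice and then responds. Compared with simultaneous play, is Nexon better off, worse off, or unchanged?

Backward induction with Orbyt moving first.
- Std1: Nexon compares 13, 3 and picks Alpha; Orbyt would get 9.
- Std2: Nexon compares 4, 3 and picks Alpha; Orbyt would get 4.
- Std3: Nexon compares 13, 14 and picks Beta; Orbyt would get 7.
- Std4: Nexon compares 9, 1 and picks Alpha; Orbyt would get 8.
- Std5: Nexon compares 5, 15 and picks Beta; Orbyt would get 11.
Orbyt's induced payoffs are 9, 4, 7, 8, 11, so Orbyt commits to Std5. Subgame-perfect outcome: (Beta, Std5) with payoffs (15, 11).
Under simultaneous play:
Nexon's best replies: Std1→Alpha; Std2→Alpha; Std3→Beta; Std4→Alpha; Std5→Beta.
Orbyt's best replies: Alpha→Std1; Beta→Std1.
Only (Alpha, Std1) has each player best-responding; Nash payoffs (13, 9).
Nexon earns 15 sequentially versus 13 at the Nash outcome: better off.

better off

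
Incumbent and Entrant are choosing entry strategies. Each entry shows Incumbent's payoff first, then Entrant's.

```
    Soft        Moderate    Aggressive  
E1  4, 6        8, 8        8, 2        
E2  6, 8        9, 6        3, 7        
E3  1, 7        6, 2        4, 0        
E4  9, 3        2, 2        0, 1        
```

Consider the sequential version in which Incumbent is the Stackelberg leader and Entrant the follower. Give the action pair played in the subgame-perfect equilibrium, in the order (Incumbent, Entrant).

(E4, Soft)

Work backward from Entrant's decision.
- E1 → Entrant plays Moderate (best of 6, 8, 2); Incumbent gets 8.
- E2 → Entrant plays Soft (best of 8, 6, 7); Incumbent gets 6.
- E3 → Entrant plays Soft (best of 7, 2, 0); Incumbent gets 1.
- E4 → Entrant plays Soft (best of 3, 2, 1); Incumbent gets 9.
Incumbent's induced payoffs are 8, 6, 1, 9, so Incumbent commits to E4. Subgame-perfect outcome: (E4, Soft) with payoffs (9, 3).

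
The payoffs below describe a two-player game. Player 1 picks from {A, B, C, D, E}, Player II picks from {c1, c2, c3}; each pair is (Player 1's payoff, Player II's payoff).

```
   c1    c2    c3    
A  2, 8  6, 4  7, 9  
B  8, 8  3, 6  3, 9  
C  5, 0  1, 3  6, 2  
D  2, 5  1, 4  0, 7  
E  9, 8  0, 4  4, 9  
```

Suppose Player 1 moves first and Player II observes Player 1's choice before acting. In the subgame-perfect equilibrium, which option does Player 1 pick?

A

Player II best-responds to each possible Player 1 move:
- A → Player II plays c3 (best of 8, 4, 9); Player 1 gets 7.
- B → Player II plays c3 (best of 8, 6, 9); Player 1 gets 3.
- C → Player II plays c2 (best of 0, 3, 2); Player 1 gets 1.
- D → Player II plays c3 (best of 5, 4, 7); Player 1 gets 0.
- E → Player II plays c3 (best of 8, 4, 9); Player 1 gets 4.
Among 7, 3, 1, 0, 4, the best is 7 at A. Subgame-perfect outcome: (A, c3) with payoffs (7, 9).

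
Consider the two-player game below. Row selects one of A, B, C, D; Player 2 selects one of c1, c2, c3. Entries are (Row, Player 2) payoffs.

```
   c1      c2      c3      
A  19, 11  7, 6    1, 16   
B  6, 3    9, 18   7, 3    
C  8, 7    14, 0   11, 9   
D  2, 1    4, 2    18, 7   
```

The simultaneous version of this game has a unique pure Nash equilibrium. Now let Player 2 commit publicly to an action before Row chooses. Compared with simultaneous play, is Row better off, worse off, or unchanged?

Work backward from Row's decision.
- c1: Row compares 19, 6, 8, 2 and picks A; Player 2 would get 11.
- c2: Row compares 7, 9, 14, 4 and picks C; Player 2 would get 0.
- c3: Row compares 1, 7, 11, 18 and picks D; Player 2 would get 7.
Maximizing over 11, 0, 7, Player 2 chooses c1. Subgame-perfect outcome: (A, c1) with payoffs (19, 11).
Under simultaneous play:
Row's best replies: c1→A; c2→C; c3→D.
Player 2's best replies: A→c3; B→c2; C→c3; D→c3.
The unique mutual best reply is (D, c3), giving (18, 7).
Row earns 19 sequentially versus 18 at the Nash outcome: better off.

better off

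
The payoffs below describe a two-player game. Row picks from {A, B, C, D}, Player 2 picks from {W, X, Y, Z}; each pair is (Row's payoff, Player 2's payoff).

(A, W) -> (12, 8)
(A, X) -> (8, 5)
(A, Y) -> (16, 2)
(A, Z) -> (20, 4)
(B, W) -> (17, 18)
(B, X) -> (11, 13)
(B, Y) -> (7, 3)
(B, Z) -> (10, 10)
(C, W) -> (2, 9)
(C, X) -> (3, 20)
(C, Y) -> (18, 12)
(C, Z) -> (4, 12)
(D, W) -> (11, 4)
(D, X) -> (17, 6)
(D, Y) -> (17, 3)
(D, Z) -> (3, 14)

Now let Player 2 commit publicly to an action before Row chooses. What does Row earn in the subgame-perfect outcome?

17

Row best-responds to each possible Player 2 move:
- W: Row compares 12, 17, 2, 11 and picks B; Player 2 would get 18.
- X: Row compares 8, 11, 3, 17 and picks D; Player 2 would get 6.
- Y: Row compares 16, 7, 18, 17 and picks C; Player 2 would get 12.
- Z: Row compares 20, 10, 4, 3 and picks A; Player 2 would get 4.
Player 2's induced payoffs are 18, 6, 12, 4, so Player 2 commits to W. Subgame-perfect outcome: (B, W) with payoffs (17, 18).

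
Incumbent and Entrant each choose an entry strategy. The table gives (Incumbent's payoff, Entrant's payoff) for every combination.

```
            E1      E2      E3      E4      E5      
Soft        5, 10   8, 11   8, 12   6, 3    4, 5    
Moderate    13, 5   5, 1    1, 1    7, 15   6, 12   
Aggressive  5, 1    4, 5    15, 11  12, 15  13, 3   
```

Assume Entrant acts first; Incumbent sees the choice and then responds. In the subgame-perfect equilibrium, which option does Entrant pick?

E4

Work backward from Incumbent's decision.
- E1 → Incumbent plays Moderate (best of 5, 13, 5); Entrant gets 5.
- E2 → Incumbent plays Soft (best of 8, 5, 4); Entrant gets 11.
- E3 → Incumbent plays Aggressive (best of 8, 1, 15); Entrant gets 11.
- E4 → Incumbent plays Aggressive (best of 6, 7, 12); Entrant gets 15.
- E5 → Incumbent plays Aggressive (best of 4, 6, 13); Entrant gets 3.
Among 5, 11, 11, 15, 3, the best is 15 at E4. Subgame-perfect outcome: (Aggressive, E4) with payoffs (12, 15).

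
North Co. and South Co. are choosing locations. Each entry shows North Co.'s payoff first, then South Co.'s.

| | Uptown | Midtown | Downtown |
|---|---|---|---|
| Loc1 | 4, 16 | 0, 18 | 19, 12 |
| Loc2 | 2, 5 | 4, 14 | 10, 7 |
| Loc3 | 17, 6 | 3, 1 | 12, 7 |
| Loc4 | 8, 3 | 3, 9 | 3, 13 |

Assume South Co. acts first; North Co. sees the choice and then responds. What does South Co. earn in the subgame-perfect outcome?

14

Work backward from North Co.'s decision.
- Uptown → North Co. plays Loc3 (best of 4, 2, 17, 8); South Co. gets 6.
- Midtown → North Co. plays Loc2 (best of 0, 4, 3, 3); South Co. gets 14.
- Downtown → North Co. plays Loc1 (best of 19, 10, 12, 3); South Co. gets 12.
Among 6, 14, 12, the best is 14 at Midtown. Subgame-perfect outcome: (Loc2, Midtown) with payoffs (4, 14).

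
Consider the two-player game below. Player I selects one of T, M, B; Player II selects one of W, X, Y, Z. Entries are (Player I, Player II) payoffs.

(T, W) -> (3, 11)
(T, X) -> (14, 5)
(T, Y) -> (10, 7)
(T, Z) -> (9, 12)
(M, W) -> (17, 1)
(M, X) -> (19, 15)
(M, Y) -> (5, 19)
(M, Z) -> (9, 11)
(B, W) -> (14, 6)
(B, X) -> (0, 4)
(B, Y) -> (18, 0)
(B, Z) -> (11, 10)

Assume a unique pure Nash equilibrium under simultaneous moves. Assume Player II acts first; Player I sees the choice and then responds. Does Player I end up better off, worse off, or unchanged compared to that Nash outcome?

Backward induction with Player II moving first.
- W: BR = M, leader payoff 1.
- X: BR = M, leader payoff 15.
- Y: BR = B, leader payoff 0.
- Z: BR = B, leader payoff 10.
Among 1, 15, 0, 10, the best is 15 at X. Subgame-perfect outcome: (M, X) with payoffs (19, 15).
Now find the simultaneous Nash equilibrium.
Player I's best replies: W→M; X→M; Y→B; Z→B.
Player II's best replies: T→Z; M→Y; B→Z.
The unique mutual best reply is (B, Z), giving (11, 10).
Player I earns 19 sequentially versus 11 at the Nash outcome: better off.

better off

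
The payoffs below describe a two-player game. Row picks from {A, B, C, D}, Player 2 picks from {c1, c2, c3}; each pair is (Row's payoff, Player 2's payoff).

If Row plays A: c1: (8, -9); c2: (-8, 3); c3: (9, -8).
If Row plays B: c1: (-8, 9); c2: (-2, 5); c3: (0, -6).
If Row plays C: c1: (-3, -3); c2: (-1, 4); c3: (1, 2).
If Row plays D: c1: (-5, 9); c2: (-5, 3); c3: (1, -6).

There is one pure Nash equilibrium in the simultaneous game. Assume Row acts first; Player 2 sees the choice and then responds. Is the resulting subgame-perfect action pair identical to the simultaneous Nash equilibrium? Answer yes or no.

yes

Work backward from Player 2's decision.
- A: BR = c2, leader payoff -8.
- B: BR = c1, leader payoff -8.
- C: BR = c2, leader payoff -1.
- D: BR = c1, leader payoff -5.
Row's induced payoffs are -8, -8, -1, -5, so Row commits to C. Subgame-perfect outcome: (C, c2) with payoffs (-1, 4).
For the simultaneous game, intersect best replies.
Row's best replies: c1→A; c2→C; c3→A.
Player 2's best replies: A→c2; B→c1; C→c2; D→c1.
The unique mutual best reply is (C, c2), giving (-1, 4).
Sequential outcome (C, c2) coincides with the Nash profile (C, c2).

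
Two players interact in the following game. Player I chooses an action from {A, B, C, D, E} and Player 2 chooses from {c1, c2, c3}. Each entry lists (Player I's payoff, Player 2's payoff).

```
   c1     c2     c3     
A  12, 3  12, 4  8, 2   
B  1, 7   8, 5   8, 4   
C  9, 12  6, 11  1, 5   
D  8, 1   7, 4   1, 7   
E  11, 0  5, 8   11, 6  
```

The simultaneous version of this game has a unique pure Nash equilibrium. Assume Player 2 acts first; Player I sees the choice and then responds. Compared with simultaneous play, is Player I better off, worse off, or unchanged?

Player I best-responds to each possible Player 2 move:
- c1: Player I compares 12, 1, 9, 8, 11 and picks A; Player 2 would get 3.
- c2: Player I compares 12, 8, 6, 7, 5 and picks A; Player 2 would get 4.
- c3: Player I compares 8, 8, 1, 1, 11 and picks E; Player 2 would get 6.
Among 3, 4, 6, the best is 6 at c3. Subgame-perfect outcome: (E, c3) with payoffs (11, 6).
For the simultaneous game, intersect best replies.
Player I's best replies: c1→A; c2→A; c3→E.
Player 2's best replies: A→c2; B→c1; C→c1; D→c3; E→c2.
The unique mutual best reply is (A, c2), giving (12, 4).
Player I earns 11 sequentially versus 12 at the Nash outcome: worse off.

worse off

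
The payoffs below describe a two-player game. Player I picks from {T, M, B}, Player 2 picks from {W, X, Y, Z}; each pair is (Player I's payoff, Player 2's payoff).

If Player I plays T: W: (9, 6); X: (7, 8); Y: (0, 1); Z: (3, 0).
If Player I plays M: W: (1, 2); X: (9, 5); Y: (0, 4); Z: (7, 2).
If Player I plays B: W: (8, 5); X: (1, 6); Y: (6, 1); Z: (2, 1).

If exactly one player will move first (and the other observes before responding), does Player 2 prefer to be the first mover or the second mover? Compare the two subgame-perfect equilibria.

first

If Player I leads: Player 2's best replies are T→X, M→X, B→X; Player I's induced payoffs 7, 9, 1; outcome (M, X), payoffs (9, 5).
If Player 2 leads: Player I's best replies are W→T, X→M, Y→B, Z→M; Player 2's induced payoffs 6, 5, 1, 2; outcome (T, W), payoffs (9, 6).
Player 2 gets 6 moving first and 5 moving second, so Player 2 prefers to move first.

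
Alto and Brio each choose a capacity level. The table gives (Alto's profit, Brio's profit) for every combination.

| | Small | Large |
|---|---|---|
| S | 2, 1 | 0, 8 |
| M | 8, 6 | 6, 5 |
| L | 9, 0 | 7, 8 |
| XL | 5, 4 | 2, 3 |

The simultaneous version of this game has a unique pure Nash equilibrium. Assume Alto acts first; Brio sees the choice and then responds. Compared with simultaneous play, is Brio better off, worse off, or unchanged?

worse off

Work backward from Brio's decision.
- S → Brio plays Large (best of 1, 8); Alto gets 0.
- M → Brio plays Small (best of 6, 5); Alto gets 8.
- L → Brio plays Large (best of 0, 8); Alto gets 7.
- XL → Brio plays Small (best of 4, 3); Alto gets 5.
Among 0, 8, 7, 5, the best is 8 at M. Subgame-perfect outcome: (M, Small) with payoffs (8, 6).
Under simultaneous play:
Alto's best replies: Small→L; Large→L.
Brio's best replies: S→Large; M→Small; L→Large; XL→Small.
The unique mutual best reply is (L, Large), giving (7, 8).
Brio earns 6 sequentially versus 8 at the Nash outcome: worse off.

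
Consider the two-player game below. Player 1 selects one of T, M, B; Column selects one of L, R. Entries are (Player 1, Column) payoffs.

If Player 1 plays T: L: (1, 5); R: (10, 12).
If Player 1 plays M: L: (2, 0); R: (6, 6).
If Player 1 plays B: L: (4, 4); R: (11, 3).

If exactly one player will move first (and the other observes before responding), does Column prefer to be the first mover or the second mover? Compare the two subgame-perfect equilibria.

second

If Player 1 leads: Column's best replies are T→R, M→R, B→L; Player 1's induced payoffs 10, 6, 4; outcome (T, R), payoffs (10, 12).
If Column leads: Player 1's best replies are L→B, R→B; Column's induced payoffs 4, 3; outcome (B, L), payoffs (4, 4).
Column gets 4 moving first and 12 moving second, so Column prefers to move second.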